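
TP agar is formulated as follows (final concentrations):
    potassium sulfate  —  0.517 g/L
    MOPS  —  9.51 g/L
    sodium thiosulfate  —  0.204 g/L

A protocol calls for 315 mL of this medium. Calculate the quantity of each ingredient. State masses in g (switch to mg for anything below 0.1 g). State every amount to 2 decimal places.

potassium sulfate 0.16 g; MOPS 3.00 g; sodium thiosulfate 64.26 mg

Target volume = 315 mL = 0.315 L.
potassium sulfate: 0.517 g/L × 0.315 L = 0.16 g
MOPS: 9.51 g/L × 0.315 L = 3.00 g
sodium thiosulfate: 0.204 g/L × 0.315 L = 0.06426 g = 64.26 mg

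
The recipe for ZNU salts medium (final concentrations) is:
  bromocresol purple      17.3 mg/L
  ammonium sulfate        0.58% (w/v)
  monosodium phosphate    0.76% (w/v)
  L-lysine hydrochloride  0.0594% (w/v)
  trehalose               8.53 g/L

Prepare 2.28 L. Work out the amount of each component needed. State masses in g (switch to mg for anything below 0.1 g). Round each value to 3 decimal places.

Working volume: 2.28 L.
bromocresol purple: 17.3 mg/L × 2.28 L = 39.444 mg
ammonium sulfate: 0.58% w/v = 5.8 g/L → 5.8 × 2.28 L = 13.224 g
monosodium phosphate: 0.76% w/v = 7.6 g/L → 7.6 × 2.28 L = 17.328 g
L-lysine hydrochloride: 0.0594 g per 100 mL × 2280 mL ÷ 100 = 1.354 g
trehalose: 8.53 g/L × 2.28 L = 19.448 g

bromocresol purple 39.444 mg; ammonium sulfate 13.224 g; monosodium phosphate 17.328 g; L-lysine hydrochloride 1.354 g; trehalose 19.448 g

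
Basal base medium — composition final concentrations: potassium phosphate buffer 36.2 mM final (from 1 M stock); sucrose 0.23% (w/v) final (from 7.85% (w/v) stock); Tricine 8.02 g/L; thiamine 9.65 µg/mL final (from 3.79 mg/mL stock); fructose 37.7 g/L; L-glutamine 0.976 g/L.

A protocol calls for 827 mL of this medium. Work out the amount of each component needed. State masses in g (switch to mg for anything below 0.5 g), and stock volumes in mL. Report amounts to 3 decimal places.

potassium phosphate buffer 29.937 mL; sucrose 24.231 mL; Tricine 6.633 g; thiamine 2.106 mL; fructose 31.178 g; L-glutamine 0.807 g

Working volume: 827 mL = 0.827 L.
potassium phosphate buffer: dilute stock: 36.2 mM × 827 mL ÷ 1000 mM = 29.937 mL
sucrose: dilute stock: 0.23% ÷ 7.85% × 827 mL = 24.231 mL
Tricine: 8.02 g/L × 0.827 L = 6.633 g
thiamine: C1V1 = C2V2 → 9.65 µg/mL × 827 mL ÷ 3790 µg/mL = 2.106 mL
fructose: 37.7 g/L × 0.827 L = 31.178 g
L-glutamine: 0.976 g/L × 0.827 L = 0.807 g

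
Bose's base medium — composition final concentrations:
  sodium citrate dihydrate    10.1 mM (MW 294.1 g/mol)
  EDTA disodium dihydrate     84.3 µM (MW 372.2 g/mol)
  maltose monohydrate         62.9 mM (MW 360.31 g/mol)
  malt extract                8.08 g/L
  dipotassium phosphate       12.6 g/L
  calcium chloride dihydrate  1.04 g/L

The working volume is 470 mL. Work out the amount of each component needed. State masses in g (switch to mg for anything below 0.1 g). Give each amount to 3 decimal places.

Target volume = 470 mL = 0.47 L.
sodium citrate dihydrate: 10.1 mmol/L × 294.1 g/mol × 0.47 L ÷ 1000 = 1.396 g
EDTA disodium dihydrate: 84.3 µmol/L × 372.2 g/mol × 0.47 L ÷ 1000 = 14.747 mg
maltose monohydrate: 62.9 mmol/L × 360.31 g/mol × 0.47 L ÷ 1000 = 10.652 g
malt extract: 8.08 g/L × 0.47 L = 3.798 g
dipotassium phosphate: 12.6 g/L × 0.47 L = 5.922 g
calcium chloride dihydrate: 1.04 g/L × 0.47 L = 0.489 g

sodium citrate dihydrate 1.396 g; EDTA disodium dihydrate 14.747 mg; maltose monohydrate 10.652 g; malt extract 3.798 g; dipotassium phosphate 5.922 g; calcium chloride dihydrate 0.489 g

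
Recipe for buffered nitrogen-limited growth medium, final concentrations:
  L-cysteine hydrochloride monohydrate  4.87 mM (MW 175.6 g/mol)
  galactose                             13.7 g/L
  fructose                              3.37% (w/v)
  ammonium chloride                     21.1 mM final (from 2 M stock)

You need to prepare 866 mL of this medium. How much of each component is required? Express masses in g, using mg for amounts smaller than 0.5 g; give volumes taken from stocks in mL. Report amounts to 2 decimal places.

L-cysteine hydrochloride monohydrate 0.74 g; galactose 11.86 g; fructose 29.18 g; ammonium chloride 9.14 mL

Target volume = 866 mL = 0.866 L.
L-cysteine hydrochloride monohydrate: 4.87 mmol/L × 175.6 g/mol × 0.866 L ÷ 1000 = 0.74 g
galactose: 13.7 g/L × 0.866 L = 11.86 g
fructose: 3.37 g per 100 mL × 866 mL ÷ 100 = 29.18 g
ammonium chloride: dilute stock: 21.1 mM × 866 mL ÷ 2000 mM = 9.14 mL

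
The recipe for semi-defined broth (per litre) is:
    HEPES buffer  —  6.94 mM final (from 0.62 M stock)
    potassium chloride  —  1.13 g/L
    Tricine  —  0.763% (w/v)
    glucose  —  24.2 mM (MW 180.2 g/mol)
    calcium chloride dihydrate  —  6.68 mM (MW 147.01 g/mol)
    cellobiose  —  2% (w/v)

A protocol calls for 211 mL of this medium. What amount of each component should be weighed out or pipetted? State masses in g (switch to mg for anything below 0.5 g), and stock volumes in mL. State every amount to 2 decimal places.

HEPES buffer 2.36 mL; potassium chloride 238.43 mg; Tricine 1.61 g; glucose 0.92 g; calcium chloride dihydrate 207.21 mg; cellobiose 4.22 g

Working volume: 211 mL = 0.211 L.
HEPES buffer: V = C2·V2/C1 = 6.94 mM × 211 mL ÷ 620 mM = 2.36 mL
potassium chloride: 1.13 g/L × 0.211 L = 0.23843 g = 238.43 mg
Tricine: 0.763% w/v = 7.63 g/L → 7.63 × 0.211 L = 1.61 g
glucose: 24.2 mmol/L × 180.2 g/mol × 0.211 L ÷ 1000 = 0.92 g
calcium chloride dihydrate: 6.68 mmol/L × 147.01 mg/mmol × 0.211 L = 207.21 mg
cellobiose: 2% w/v = 20 g/L → 20 × 0.211 L = 4.22 g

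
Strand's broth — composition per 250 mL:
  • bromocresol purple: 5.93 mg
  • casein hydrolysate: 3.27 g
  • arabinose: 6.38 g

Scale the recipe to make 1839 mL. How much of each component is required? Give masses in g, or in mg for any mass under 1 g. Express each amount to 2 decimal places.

bromocresol purple 43.62 mg; casein hydrolysate 24.05 g; arabinose 46.93 g

Scale factor = 1839 mL / 250 mL = 7.356.
bromocresol purple: 5.93 mg × (1839 mL / 250 mL) = 43.62 mg
casein hydrolysate: 3.27 g × (1839 mL / 250 mL) = 24.05 g
arabinose: 6.38 g × (1839 mL / 250 mL) = 46.93 g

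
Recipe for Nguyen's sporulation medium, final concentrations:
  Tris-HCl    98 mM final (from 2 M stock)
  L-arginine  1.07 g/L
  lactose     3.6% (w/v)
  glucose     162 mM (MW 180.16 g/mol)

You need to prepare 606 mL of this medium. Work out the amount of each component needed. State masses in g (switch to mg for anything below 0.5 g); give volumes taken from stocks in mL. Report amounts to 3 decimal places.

Working volume: 606 mL = 0.606 L.
Tris-HCl: V = C2·V2/C1 = 98 mM × 606 mL ÷ 2000 mM = 29.694 mL
L-arginine: 1.07 g/L × 0.606 L = 0.648 g
lactose: 3.6% w/v = 36 g/L → 36 × 0.606 L = 21.816 g
glucose: 162 mmol/L × 180.16 g/mol × 0.606 L ÷ 1000 = 17.687 g

Tris-HCl 29.694 mL; L-arginine 0.648 g; lactose 21.816 g; glucose 17.687 g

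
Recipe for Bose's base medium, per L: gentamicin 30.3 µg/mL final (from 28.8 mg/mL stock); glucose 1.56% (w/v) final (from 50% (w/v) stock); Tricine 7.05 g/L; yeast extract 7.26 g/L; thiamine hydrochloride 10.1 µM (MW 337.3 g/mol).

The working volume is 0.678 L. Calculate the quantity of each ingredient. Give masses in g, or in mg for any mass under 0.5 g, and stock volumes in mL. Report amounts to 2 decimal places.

gentamicin 0.71 mL; glucose 21.15 mL; Tricine 4.78 g; yeast extract 4.92 g; thiamine hydrochloride 2.31 mg

Scale factor relative to 1 L: 0.678.
gentamicin: V = C2·V2/C1 = 30.3 µg/mL × 678 mL ÷ 28800 µg/mL = 0.71 mL
glucose: dilute stock: 1.56% ÷ 50% × 678 mL = 21.15 mL
Tricine: 7.05 g/L × 0.678 L = 4.78 g
yeast extract: 7.26 g/L × 0.678 L = 4.92 g
thiamine hydrochloride: 10.1 µmol/L × 337.3 g/mol × 0.678 L ÷ 1000 = 2.31 mg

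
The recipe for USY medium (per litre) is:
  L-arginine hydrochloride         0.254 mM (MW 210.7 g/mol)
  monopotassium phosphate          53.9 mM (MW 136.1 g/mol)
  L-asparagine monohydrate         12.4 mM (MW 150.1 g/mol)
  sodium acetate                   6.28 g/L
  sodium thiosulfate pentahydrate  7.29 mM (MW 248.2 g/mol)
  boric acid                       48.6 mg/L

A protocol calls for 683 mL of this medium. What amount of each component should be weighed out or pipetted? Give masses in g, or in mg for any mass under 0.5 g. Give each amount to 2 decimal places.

L-arginine hydrochloride 36.55 mg; monopotassium phosphate 5.01 g; L-asparagine monohydrate 1.27 g; sodium acetate 4.29 g; sodium thiosulfate pentahydrate 1.24 g; boric acid 33.19 mg

Working volume: 683 mL = 0.683 L.
L-arginine hydrochloride: 0.254 mmol/L × 210.7 mg/mmol × 0.683 L = 36.55 mg
monopotassium phosphate: 53.9 mmol/L × 136.1 g/mol × 0.683 L ÷ 1000 = 5.01 g
L-asparagine monohydrate: 12.4 mmol/L × 150.1 g/mol × 0.683 L ÷ 1000 = 1.27 g
sodium acetate: 6.28 g/L × 0.683 L = 4.29 g
sodium thiosulfate pentahydrate: 7.29 mmol/L × 248.2 g/mol × 0.683 L ÷ 1000 = 1.24 g
boric acid: 48.6 mg/L × 0.683 L = 33.19 mg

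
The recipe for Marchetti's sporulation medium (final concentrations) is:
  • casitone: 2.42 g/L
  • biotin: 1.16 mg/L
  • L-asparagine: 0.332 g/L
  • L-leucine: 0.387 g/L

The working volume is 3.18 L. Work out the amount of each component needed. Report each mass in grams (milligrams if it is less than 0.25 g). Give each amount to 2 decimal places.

Working volume: 3.18 L.
casitone: 2.42 g/L × 3.18 L = 7.70 g
biotin: 1.16 mg/L × 3.18 L = 3.69 mg
L-asparagine: 0.332 g/L × 3.18 L = 1.06 g
L-leucine: 0.387 g/L × 3.18 L = 1.23 g

casitone 7.70 g; biotin 3.69 mg; L-asparagine 1.06 g; L-leucine 1.23 g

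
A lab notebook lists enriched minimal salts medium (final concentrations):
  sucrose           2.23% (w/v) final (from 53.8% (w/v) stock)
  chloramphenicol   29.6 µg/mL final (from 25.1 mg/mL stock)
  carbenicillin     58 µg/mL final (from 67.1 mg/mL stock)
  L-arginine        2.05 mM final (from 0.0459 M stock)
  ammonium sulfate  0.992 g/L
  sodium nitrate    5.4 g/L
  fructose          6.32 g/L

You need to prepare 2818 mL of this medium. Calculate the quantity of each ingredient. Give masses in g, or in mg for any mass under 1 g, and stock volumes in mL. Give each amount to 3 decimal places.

Working volume: 2818 mL = 2.818 L.
sucrose: C1V1 = C2V2 → 2.23% ÷ 53.8% × 2818 mL = 116.806 mL
chloramphenicol: V = C2·V2/C1 = 29.6 µg/mL × 2818 mL ÷ 25100 µg/mL = 3.323 mL
carbenicillin: dilute stock: 58 µg/mL × 2818 mL ÷ 67100 µg/mL = 2.436 mL
L-arginine: C1V1 = C2V2 → 2.05 mM × 2818 mL ÷ 45.9 mM = 125.858 mL
ammonium sulfate: 0.992 g/L × 2.818 L = 2.795 g
sodium nitrate: 5.4 g/L × 2.818 L = 15.217 g
fructose: 6.32 g/L × 2.818 L = 17.810 g

sucrose 116.806 mL; chloramphenicol 3.323 mL; carbenicillin 2.436 mL; L-arginine 125.858 mL; ammonium sulfate 2.795 g; sodium nitrate 15.217 g; fructose 17.810 g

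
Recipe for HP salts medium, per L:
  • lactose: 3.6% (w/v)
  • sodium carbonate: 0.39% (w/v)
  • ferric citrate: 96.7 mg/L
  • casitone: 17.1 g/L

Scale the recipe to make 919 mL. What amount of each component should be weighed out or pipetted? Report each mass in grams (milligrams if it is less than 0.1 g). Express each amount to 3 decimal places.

Working volume: 919 mL = 0.919 L.
lactose: 3.6% w/v = 36 g/L → 36 × 0.919 L = 33.084 g
sodium carbonate: 0.39% w/v = 3.9 g/L → 3.9 × 0.919 L = 3.584 g
ferric citrate: 96.7 mg/L × 0.919 L = 88.867 mg
casitone: 17.1 g/L × 0.919 L = 15.715 g

lactose 33.084 g; sodium carbonate 3.584 g; ferric citrate 88.867 mg; casitone 15.715 g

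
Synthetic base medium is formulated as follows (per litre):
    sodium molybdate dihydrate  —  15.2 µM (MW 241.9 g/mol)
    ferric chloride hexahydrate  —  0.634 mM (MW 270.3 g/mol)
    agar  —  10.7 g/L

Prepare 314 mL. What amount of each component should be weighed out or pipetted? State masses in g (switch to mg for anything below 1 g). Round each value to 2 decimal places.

sodium molybdate dihydrate 1.15 mg; ferric chloride hexahydrate 53.81 mg; agar 3.36 g

Target volume = 314 mL = 0.314 L.
sodium molybdate dihydrate: 15.2 µmol/L × 241.9 g/mol × 0.314 L ÷ 1000 = 1.15 mg
ferric chloride hexahydrate: 0.634 mmol/L × 270.3 mg/mmol × 0.314 L = 53.81 mg
agar: 10.7 g/L × 0.314 L = 3.36 g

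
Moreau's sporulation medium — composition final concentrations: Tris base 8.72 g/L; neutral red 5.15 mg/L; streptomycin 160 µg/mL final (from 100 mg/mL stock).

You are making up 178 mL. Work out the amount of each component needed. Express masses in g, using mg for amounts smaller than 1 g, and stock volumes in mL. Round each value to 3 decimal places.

Tris base 1.552 g; neutral red 0.917 mg; streptomycin 0.285 mL

Working volume: 178 mL = 0.178 L.
Tris base: 8.72 g/L × 0.178 L = 1.552 g
neutral red: 5.15 mg/L × 0.178 L = 0.917 mg
streptomycin: C1V1 = C2V2 → 160 µg/mL × 178 mL ÷ 100000 µg/mL = 0.285 mL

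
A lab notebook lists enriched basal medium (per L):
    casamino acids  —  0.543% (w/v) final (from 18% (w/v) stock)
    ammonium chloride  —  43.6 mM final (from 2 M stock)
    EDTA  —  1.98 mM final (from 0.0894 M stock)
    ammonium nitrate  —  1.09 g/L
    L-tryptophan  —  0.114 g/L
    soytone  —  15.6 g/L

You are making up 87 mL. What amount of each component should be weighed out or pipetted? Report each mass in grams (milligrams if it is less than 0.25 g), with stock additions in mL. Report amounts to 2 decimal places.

casamino acids 2.62 mL; ammonium chloride 1.90 mL; EDTA 1.93 mL; ammonium nitrate 94.83 mg; L-tryptophan 9.92 mg; soytone 1.36 g

Scale factor relative to 1 L: 0.087.
casamino acids: V = C2·V2/C1 = 0.543% ÷ 18% × 87 mL = 2.62 mL
ammonium chloride: C1V1 = C2V2 → 43.6 mM × 87 mL ÷ 2000 mM = 1.90 mL
EDTA: dilute stock: 1.98 mM × 87 mL ÷ 89.4 mM = 1.93 mL
ammonium nitrate: 1.09 g/L × 0.087 L = 0.09483 g = 94.83 mg
L-tryptophan: 0.114 g/L × 0.087 L = 0.009918 g = 9.92 mg
soytone: 15.6 g/L × 0.087 L = 1.36 g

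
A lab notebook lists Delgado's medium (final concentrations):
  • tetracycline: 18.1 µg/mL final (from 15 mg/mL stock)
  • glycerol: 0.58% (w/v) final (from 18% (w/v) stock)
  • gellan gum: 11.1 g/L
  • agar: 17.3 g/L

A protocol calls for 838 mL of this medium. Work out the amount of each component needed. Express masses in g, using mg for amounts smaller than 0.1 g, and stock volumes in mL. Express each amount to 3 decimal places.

Target volume = 838 mL = 0.838 L.
tetracycline: C1V1 = C2V2 → 18.1 µg/mL × 838 mL ÷ 15000 µg/mL = 1.011 mL
glycerol: V = C2·V2/C1 = 0.58% ÷ 18% × 838 mL = 27.002 mL
gellan gum: 11.1 g/L × 0.838 L = 9.302 g
agar: 17.3 g/L × 0.838 L = 14.497 g

tetracycline 1.011 mL; glycerol 27.002 mL; gellan gum 9.302 g; agar 14.497 g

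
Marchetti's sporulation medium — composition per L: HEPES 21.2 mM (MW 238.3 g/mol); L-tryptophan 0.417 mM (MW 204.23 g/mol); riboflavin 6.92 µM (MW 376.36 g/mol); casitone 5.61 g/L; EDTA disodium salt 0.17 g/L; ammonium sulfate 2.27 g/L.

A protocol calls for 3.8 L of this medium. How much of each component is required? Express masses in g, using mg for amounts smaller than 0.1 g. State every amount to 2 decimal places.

HEPES 19.20 g; L-tryptophan 0.32 g; riboflavin 9.90 mg; casitone 21.32 g; EDTA disodium salt 0.65 g; ammonium sulfate 8.63 g

Scale factor relative to 1 L: 3.8.
HEPES: 21.2 mmol/L × 238.3 g/mol × 3.8 L ÷ 1000 = 19.20 g
L-tryptophan: 0.417 mmol/L × 204.23 g/mol × 3.8 L ÷ 1000 = 0.32 g
riboflavin: 6.92 µmol/L × 376.36 g/mol × 3.8 L ÷ 1000 = 9.90 mg
casitone: 5.61 g/L × 3.8 L = 21.32 g
EDTA disodium salt: 0.17 g/L × 3.8 L = 0.65 g
ammonium sulfate: 2.27 g/L × 3.8 L = 8.63 g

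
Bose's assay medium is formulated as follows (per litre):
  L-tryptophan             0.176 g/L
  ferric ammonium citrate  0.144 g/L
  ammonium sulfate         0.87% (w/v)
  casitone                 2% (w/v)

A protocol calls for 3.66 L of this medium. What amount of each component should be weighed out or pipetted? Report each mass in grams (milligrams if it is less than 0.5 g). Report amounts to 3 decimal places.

L-tryptophan 0.644 g; ferric ammonium citrate 0.527 g; ammonium sulfate 31.842 g; casitone 73.200 g

Working volume: 3.66 L.
L-tryptophan: 0.176 g/L × 3.66 L = 0.644 g
ferric ammonium citrate: 0.144 g/L × 3.66 L = 0.527 g
ammonium sulfate: 0.87% w/v = 8.7 g/L → 8.7 × 3.66 L = 31.842 g
casitone: 2% w/v = 20 g/L → 20 × 3.66 L = 73.200 g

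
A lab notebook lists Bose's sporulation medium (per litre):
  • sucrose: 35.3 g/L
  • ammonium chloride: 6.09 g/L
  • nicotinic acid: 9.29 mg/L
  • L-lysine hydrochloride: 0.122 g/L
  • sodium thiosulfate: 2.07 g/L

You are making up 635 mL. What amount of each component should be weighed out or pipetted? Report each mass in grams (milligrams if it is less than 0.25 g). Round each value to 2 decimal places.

Target volume = 635 mL = 0.635 L.
sucrose: 35.3 g/L × 0.635 L = 22.42 g
ammonium chloride: 6.09 g/L × 0.635 L = 3.87 g
nicotinic acid: 9.29 mg/L × 0.635 L = 5.90 mg
L-lysine hydrochloride: 0.122 g/L × 0.635 L = 0.07747 g = 77.47 mg
sodium thiosulfate: 2.07 g/L × 0.635 L = 1.31 g

sucrose 22.42 g; ammonium chloride 3.87 g; nicotinic acid 5.90 mg; L-lysine hydrochloride 77.47 mg; sodium thiosulfate 1.31 g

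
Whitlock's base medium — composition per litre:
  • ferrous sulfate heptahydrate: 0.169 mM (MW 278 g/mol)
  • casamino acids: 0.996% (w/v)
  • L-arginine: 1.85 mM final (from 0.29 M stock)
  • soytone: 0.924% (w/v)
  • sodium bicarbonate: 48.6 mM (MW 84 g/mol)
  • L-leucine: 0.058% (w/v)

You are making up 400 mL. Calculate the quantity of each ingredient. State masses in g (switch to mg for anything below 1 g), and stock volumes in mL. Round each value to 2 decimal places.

ferrous sulfate heptahydrate 18.79 mg; casamino acids 3.98 g; L-arginine 2.55 mL; soytone 3.70 g; sodium bicarbonate 1.63 g; L-leucine 232.00 mg

Target volume = 400 mL = 0.4 L.
ferrous sulfate heptahydrate: 0.169 mmol/L × 278 mg/mmol × 0.4 L = 18.79 mg
casamino acids: 0.996% w/v = 9.96 g/L → 9.96 × 0.4 L = 3.98 g
L-arginine: V = C2·V2/C1 = 1.85 mM × 400 mL ÷ 290 mM = 2.55 mL
soytone: 0.924% w/v = 9.24 g/L → 9.24 × 0.4 L = 3.70 g
sodium bicarbonate: 48.6 mmol/L × 84 g/mol × 0.4 L ÷ 1000 = 1.63 g
L-leucine: 0.058 g per 100 mL × 400 mL ÷ 100 = 0.232 g = 232.00 mg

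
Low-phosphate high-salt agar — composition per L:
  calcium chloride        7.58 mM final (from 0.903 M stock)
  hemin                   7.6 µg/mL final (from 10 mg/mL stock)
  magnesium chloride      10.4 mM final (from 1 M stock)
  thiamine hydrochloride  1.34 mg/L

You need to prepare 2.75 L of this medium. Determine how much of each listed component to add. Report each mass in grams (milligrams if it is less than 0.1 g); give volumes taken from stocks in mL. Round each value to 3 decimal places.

Working volume: 2.75 L.
calcium chloride: V = C2·V2/C1 = 7.58 mM × 2750 mL ÷ 903 mM = 23.084 mL
hemin: V = C2·V2/C1 = 7.6 µg/mL × 2750 mL ÷ 10000 µg/mL = 2.090 mL
magnesium chloride: C1V1 = C2V2 → 10.4 mM × 2750 mL ÷ 1000 mM = 28.600 mL
thiamine hydrochloride: 1.34 mg/L × 2.75 L = 3.685 mg

calcium chloride 23.084 mL; hemin 2.090 mL; magnesium chloride 28.600 mL; thiamine hydrochloride 3.685 mg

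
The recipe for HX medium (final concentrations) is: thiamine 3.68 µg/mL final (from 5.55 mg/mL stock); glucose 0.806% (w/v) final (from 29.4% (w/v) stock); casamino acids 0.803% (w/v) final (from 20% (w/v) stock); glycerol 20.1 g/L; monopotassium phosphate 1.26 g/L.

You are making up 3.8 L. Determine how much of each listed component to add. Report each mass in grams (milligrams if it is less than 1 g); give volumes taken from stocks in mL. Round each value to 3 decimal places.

thiamine 2.520 mL; glucose 104.177 mL; casamino acids 152.570 mL; glycerol 76.380 g; monopotassium phosphate 4.788 g

Working volume: 3.8 L.
thiamine: dilute stock: 3.68 µg/mL × 3800 mL ÷ 5550 µg/mL = 2.520 mL
glucose: dilute stock: 0.806% ÷ 29.4% × 3800 mL = 104.177 mL
casamino acids: C1V1 = C2V2 → 0.803% ÷ 20% × 3800 mL = 152.570 mL
glycerol: 20.1 g/L × 3.8 L = 76.380 g
monopotassium phosphate: 1.26 g/L × 3.8 L = 4.788 g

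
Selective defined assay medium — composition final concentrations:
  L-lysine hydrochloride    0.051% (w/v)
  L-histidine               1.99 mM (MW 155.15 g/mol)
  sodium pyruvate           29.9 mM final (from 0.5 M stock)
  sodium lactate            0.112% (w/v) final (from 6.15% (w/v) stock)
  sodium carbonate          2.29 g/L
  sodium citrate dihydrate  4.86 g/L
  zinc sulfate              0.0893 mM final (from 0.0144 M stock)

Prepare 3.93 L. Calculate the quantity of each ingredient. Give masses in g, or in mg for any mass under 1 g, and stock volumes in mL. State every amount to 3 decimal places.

Working volume: 3.93 L.
L-lysine hydrochloride: 0.051% w/v = 0.51 g/L → 0.51 × 3.93 L = 2.004 g
L-histidine: 1.99 mmol/L × 155.15 g/mol × 3.93 L ÷ 1000 = 1.213 g
sodium pyruvate: C1V1 = C2V2 → 29.9 mM × 3930 mL ÷ 500 mM = 235.014 mL
sodium lactate: dilute stock: 0.112% ÷ 6.15% × 3930 mL = 71.571 mL
sodium carbonate: 2.29 g/L × 3.93 L = 9.000 g
sodium citrate dihydrate: 4.86 g/L × 3.93 L = 19.100 g
zinc sulfate: C1V1 = C2V2 → 0.0893 mM × 3930 mL ÷ 14.4 mM = 24.371 mL

L-lysine hydrochloride 2.004 g; L-histidine 1.213 g; sodium pyruvate 235.014 mL; sodium lactate 71.571 mL; sodium carbonate 9.000 g; sodium citrate dihydrate 19.100 g; zinc sulfate 24.371 mL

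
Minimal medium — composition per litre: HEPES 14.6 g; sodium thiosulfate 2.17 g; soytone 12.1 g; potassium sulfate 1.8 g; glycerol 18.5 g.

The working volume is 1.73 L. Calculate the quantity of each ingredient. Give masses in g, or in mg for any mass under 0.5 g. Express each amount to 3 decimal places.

HEPES 25.258 g; sodium thiosulfate 3.754 g; soytone 20.933 g; potassium sulfate 3.114 g; glycerol 32.005 g

Ratio of target to recipe volume: 1730 / 1000 = 1.73.
HEPES: 14.6 g × (1730 mL / 1000 mL) = 25.258 g
sodium thiosulfate: 2.17 g × (1730 mL / 1000 mL) = 3.754 g
soytone: 12.1 g × (1730 mL / 1000 mL) = 20.933 g
potassium sulfate: 1.8 g × (1730 mL / 1000 mL) = 3.114 g
glycerol: 18.5 g × (1730 mL / 1000 mL) = 32.005 g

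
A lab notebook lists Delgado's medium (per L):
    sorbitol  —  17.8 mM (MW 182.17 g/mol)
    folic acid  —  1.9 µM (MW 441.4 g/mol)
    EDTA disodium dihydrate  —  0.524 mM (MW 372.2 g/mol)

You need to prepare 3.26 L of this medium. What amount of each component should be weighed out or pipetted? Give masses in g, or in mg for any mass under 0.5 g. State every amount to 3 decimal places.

Working volume: 3.26 L.
sorbitol: 17.8 mmol/L × 182.17 g/mol × 3.26 L ÷ 1000 = 10.571 g
folic acid: 1.9 µmol/L × 441.4 g/mol × 3.26 L ÷ 1000 = 2.734 mg
EDTA disodium dihydrate: 0.524 mmol/L × 372.2 g/mol × 3.26 L ÷ 1000 = 0.636 g

sorbitol 10.571 g; folic acid 2.734 mg; EDTA disodium dihydrate 0.636 g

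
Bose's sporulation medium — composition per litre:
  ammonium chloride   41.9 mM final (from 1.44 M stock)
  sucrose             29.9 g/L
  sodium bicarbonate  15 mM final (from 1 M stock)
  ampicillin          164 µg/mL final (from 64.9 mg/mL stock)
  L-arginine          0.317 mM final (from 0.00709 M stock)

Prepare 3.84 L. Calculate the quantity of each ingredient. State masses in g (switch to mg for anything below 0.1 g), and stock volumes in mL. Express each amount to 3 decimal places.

ammonium chloride 111.733 mL; sucrose 114.816 g; sodium bicarbonate 57.600 mL; ampicillin 9.704 mL; L-arginine 171.690 mL

Scale factor relative to 1 L: 3.84.
ammonium chloride: V = C2·V2/C1 = 41.9 mM × 3840 mL ÷ 1440 mM = 111.733 mL
sucrose: 29.9 g/L × 3.84 L = 114.816 g
sodium bicarbonate: dilute stock: 15 mM × 3840 mL ÷ 1000 mM = 57.600 mL
ampicillin: dilute stock: 164 µg/mL × 3840 mL ÷ 64900 µg/mL = 9.704 mL
L-arginine: dilute stock: 0.317 mM × 3840 mL ÷ 7.09 mM = 171.690 mL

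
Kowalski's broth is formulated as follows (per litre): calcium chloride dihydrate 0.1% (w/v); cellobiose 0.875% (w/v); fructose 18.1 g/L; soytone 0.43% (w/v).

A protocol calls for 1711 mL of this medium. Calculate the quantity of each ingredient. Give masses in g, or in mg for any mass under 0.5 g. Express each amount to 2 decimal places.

calcium chloride dihydrate 1.71 g; cellobiose 14.97 g; fructose 30.97 g; soytone 7.36 g

Scale factor relative to 1 L: 1.711.
calcium chloride dihydrate: 0.1% w/v = 1 g/L → 1 × 1.711 L = 1.71 g
cellobiose: 0.875% w/v = 8.75 g/L → 8.75 × 1.711 L = 14.97 g
fructose: 18.1 g/L × 1.711 L = 30.97 g
soytone: 0.43 g per 100 mL × 1711 mL ÷ 100 = 7.36 g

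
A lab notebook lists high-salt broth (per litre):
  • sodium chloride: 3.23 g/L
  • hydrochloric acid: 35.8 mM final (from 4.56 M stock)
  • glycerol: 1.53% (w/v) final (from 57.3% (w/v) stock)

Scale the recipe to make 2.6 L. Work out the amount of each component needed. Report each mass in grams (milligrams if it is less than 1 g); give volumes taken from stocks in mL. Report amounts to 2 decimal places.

Scale factor relative to 1 L: 2.6.
sodium chloride: 3.23 g/L × 2.6 L = 8.40 g
hydrochloric acid: V = C2·V2/C1 = 35.8 mM × 2600 mL ÷ 4560 mM = 20.41 mL
glycerol: C1V1 = C2V2 → 1.53% ÷ 57.3% × 2600 mL = 69.42 mL

sodium chloride 8.40 g; hydrochloric acid 20.41 mL; glycerol 69.42 mL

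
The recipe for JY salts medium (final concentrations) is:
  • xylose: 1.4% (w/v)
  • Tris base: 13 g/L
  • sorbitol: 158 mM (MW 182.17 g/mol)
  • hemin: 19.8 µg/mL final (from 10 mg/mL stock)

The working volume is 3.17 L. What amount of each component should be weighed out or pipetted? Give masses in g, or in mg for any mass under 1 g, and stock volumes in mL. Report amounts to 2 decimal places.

xylose 44.38 g; Tris base 41.21 g; sorbitol 91.24 g; hemin 6.28 mL

Working volume: 3.17 L.
xylose: 1.4 g per 100 mL × 3170 mL ÷ 100 = 44.38 g
Tris base: 13 g/L × 3.17 L = 41.21 g
sorbitol: 158 mmol/L × 182.17 g/mol × 3.17 L ÷ 1000 = 91.24 g
hemin: dilute stock: 19.8 µg/mL × 3170 mL ÷ 10000 µg/mL = 6.28 mL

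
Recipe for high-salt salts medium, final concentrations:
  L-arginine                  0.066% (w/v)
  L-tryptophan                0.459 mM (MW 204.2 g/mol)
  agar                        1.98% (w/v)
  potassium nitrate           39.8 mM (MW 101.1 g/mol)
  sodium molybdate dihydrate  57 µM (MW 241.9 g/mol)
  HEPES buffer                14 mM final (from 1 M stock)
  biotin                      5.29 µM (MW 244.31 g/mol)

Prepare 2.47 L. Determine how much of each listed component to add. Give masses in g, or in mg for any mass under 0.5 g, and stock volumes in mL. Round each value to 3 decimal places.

Scale factor relative to 1 L: 2.47.
L-arginine: 0.066% w/v = 0.66 g/L → 0.66 × 2.47 L = 1.630 g
L-tryptophan: 0.459 mmol/L × 204.2 mg/mmol × 2.47 L = 231.508 mg
agar: 1.98% w/v = 19.8 g/L → 19.8 × 2.47 L = 48.906 g
potassium nitrate: 39.8 mmol/L × 101.1 g/mol × 2.47 L ÷ 1000 = 9.939 g
sodium molybdate dihydrate: 57 µmol/L × 241.9 g/mol × 2.47 L ÷ 1000 = 34.057 mg
HEPES buffer: dilute stock: 14 mM × 2470 mL ÷ 1000 mM = 34.580 mL
biotin: 5.29 µmol/L × 244.31 g/mol × 2.47 L ÷ 1000 = 3.192 mg

L-arginine 1.630 g; L-tryptophan 231.508 mg; agar 48.906 g; potassium nitrate 9.939 g; sodium molybdate dihydrate 34.057 mg; HEPES buffer 34.580 mL; biotin 3.192 mg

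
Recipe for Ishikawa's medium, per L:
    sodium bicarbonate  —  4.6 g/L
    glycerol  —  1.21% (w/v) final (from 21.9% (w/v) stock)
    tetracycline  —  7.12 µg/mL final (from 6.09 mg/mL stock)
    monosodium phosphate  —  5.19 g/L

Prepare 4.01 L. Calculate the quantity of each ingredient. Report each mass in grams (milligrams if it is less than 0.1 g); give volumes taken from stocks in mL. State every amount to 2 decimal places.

Working volume: 4.01 L.
sodium bicarbonate: 4.6 g/L × 4.01 L = 18.45 g
glycerol: C1V1 = C2V2 → 1.21% ÷ 21.9% × 4010 mL = 221.56 mL
tetracycline: C1V1 = C2V2 → 7.12 µg/mL × 4010 mL ÷ 6090 µg/mL = 4.69 mL
monosodium phosphate: 5.19 g/L × 4.01 L = 20.81 g

sodium bicarbonate 18.45 g; glycerol 221.56 mL; tetracycline 4.69 mL; monosodium phosphate 20.81 g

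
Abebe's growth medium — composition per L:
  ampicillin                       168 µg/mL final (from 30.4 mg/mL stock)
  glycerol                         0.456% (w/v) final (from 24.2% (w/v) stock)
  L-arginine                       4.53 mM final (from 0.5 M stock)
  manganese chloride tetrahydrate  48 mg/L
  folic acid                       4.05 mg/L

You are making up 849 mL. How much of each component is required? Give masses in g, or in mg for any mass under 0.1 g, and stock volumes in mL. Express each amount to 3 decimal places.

Scale factor relative to 1 L: 0.849.
ampicillin: C1V1 = C2V2 → 168 µg/mL × 849 mL ÷ 30400 µg/mL = 4.692 mL
glycerol: C1V1 = C2V2 → 0.456% ÷ 24.2% × 849 mL = 15.998 mL
L-arginine: V = C2·V2/C1 = 4.53 mM × 849 mL ÷ 500 mM = 7.692 mL
manganese chloride tetrahydrate: 48 mg/L × 0.849 L = 40.752 mg
folic acid: 4.05 mg/L × 0.849 L = 3.438 mg

ampicillin 4.692 mL; glycerol 15.998 mL; L-arginine 7.692 mL; manganese chloride tetrahydrate 40.752 mg; folic acid 3.438 mg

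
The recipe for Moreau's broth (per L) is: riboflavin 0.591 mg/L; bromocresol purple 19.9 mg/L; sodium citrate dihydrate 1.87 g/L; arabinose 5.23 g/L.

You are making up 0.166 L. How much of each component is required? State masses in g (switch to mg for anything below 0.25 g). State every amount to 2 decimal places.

Scale factor relative to 1 L: 0.166.
riboflavin: 0.591 mg/L × 0.166 L = 0.10 mg
bromocresol purple: 19.9 mg/L × 0.166 L = 3.30 mg
sodium citrate dihydrate: 1.87 g/L × 0.166 L = 0.31 g
arabinose: 5.23 g/L × 0.166 L = 0.87 g

riboflavin 0.10 mg; bromocresol purple 3.30 mg; sodium citrate dihydrate 0.31 g; arabinose 0.87 g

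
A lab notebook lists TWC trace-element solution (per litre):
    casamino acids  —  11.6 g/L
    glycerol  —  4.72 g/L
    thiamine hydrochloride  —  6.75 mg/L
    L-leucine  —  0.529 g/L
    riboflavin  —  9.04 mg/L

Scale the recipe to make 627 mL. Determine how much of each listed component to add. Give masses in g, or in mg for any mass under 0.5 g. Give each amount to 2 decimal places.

casamino acids 7.27 g; glycerol 2.96 g; thiamine hydrochloride 4.23 mg; L-leucine 331.68 mg; riboflavin 5.67 mg

Working volume: 627 mL = 0.627 L.
casamino acids: 11.6 g/L × 0.627 L = 7.27 g
glycerol: 4.72 g/L × 0.627 L = 2.96 g
thiamine hydrochloride: 6.75 mg/L × 0.627 L = 4.23 mg
L-leucine: 0.529 g/L × 0.627 L = 0.331683 g = 331.68 mg
riboflavin: 9.04 mg/L × 0.627 L = 5.67 mg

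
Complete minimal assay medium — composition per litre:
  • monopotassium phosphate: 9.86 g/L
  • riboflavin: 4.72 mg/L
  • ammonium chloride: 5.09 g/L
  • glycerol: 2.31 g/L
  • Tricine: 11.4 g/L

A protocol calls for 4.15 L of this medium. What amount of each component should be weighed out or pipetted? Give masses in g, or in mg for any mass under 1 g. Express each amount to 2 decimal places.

Scale factor relative to 1 L: 4.15.
monopotassium phosphate: 9.86 g/L × 4.15 L = 40.92 g
riboflavin: 4.72 mg/L × 4.15 L = 19.59 mg
ammonium chloride: 5.09 g/L × 4.15 L = 21.12 g
glycerol: 2.31 g/L × 4.15 L = 9.59 g
Tricine: 11.4 g/L × 4.15 L = 47.31 g

monopotassium phosphate 40.92 g; riboflavin 19.59 mg; ammonium chloride 21.12 g; glycerol 9.59 g; Tricine 47.31 g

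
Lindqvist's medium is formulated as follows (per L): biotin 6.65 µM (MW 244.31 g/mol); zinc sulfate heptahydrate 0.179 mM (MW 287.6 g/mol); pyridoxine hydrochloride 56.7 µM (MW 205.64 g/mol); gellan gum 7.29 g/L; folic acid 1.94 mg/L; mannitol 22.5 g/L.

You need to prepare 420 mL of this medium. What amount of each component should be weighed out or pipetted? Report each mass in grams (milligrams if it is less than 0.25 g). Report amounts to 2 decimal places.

Scale factor relative to 1 L: 0.42.
biotin: 6.65 µmol/L × 244.31 g/mol × 0.42 L ÷ 1000 = 0.68 mg
zinc sulfate heptahydrate: 0.179 mmol/L × 287.6 mg/mmol × 0.42 L = 21.62 mg
pyridoxine hydrochloride: 56.7 µmol/L × 205.64 g/mol × 0.42 L ÷ 1000 = 4.90 mg
gellan gum: 7.29 g/L × 0.42 L = 3.06 g
folic acid: 1.94 mg/L × 0.42 L = 0.81 mg
mannitol: 22.5 g/L × 0.42 L = 9.45 g

biotin 0.68 mg; zinc sulfate heptahydrate 21.62 mg; pyridoxine hydrochloride 4.90 mg; gellan gum 3.06 g; folic acid 0.81 mg; mannitol 9.45 g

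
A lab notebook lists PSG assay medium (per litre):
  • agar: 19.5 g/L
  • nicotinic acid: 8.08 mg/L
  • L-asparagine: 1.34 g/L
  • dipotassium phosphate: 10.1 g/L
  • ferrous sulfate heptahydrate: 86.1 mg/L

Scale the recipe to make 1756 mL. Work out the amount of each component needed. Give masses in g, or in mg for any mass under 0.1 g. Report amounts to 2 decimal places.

Scale factor relative to 1 L: 1.756.
agar: 19.5 g/L × 1.756 L = 34.24 g
nicotinic acid: 8.08 mg/L × 1.756 L = 14.19 mg
L-asparagine: 1.34 g/L × 1.756 L = 2.35 g
dipotassium phosphate: 10.1 g/L × 1.756 L = 17.74 g
ferrous sulfate heptahydrate: 86.1 mg/L × 1.756 L = 151.192 mg = 0.15 g

agar 34.24 g; nicotinic acid 14.19 mg; L-asparagine 2.35 g; dipotassium phosphate 17.74 g; ferrous sulfate heptahydrate 0.15 g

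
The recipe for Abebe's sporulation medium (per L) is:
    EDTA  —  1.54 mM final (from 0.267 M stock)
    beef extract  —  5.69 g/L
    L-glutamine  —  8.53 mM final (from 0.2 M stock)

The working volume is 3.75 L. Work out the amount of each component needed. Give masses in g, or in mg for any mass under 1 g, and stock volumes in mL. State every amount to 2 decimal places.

Scale factor relative to 1 L: 3.75.
EDTA: C1V1 = C2V2 → 1.54 mM × 3750 mL ÷ 267 mM = 21.63 mL
beef extract: 5.69 g/L × 3.75 L = 21.34 g
L-glutamine: C1V1 = C2V2 → 8.53 mM × 3750 mL ÷ 200 mM = 159.94 mL

EDTA 21.63 mL; beef extract 21.34 g; L-glutamine 159.94 mL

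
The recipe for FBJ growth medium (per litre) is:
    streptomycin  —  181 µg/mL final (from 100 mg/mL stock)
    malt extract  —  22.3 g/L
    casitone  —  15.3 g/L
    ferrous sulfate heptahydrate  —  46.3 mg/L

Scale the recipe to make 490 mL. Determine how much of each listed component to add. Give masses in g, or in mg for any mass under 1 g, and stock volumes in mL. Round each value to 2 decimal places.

streptomycin 0.89 mL; malt extract 10.93 g; casitone 7.50 g; ferrous sulfate heptahydrate 22.69 mg

Scale factor relative to 1 L: 0.49.
streptomycin: dilute stock: 181 µg/mL × 490 mL ÷ 100000 µg/mL = 0.89 mL
malt extract: 22.3 g/L × 0.49 L = 10.93 g
casitone: 15.3 g/L × 0.49 L = 7.50 g
ferrous sulfate heptahydrate: 46.3 mg/L × 0.49 L = 22.69 mg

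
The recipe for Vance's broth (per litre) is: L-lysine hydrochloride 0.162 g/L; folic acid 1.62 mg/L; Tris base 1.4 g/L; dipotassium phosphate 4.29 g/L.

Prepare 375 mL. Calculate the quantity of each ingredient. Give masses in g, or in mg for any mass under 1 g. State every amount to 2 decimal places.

L-lysine hydrochloride 60.75 mg; folic acid 0.61 mg; Tris base 525.00 mg; dipotassium phosphate 1.61 g

Working volume: 375 mL = 0.375 L.
L-lysine hydrochloride: 0.162 g/L × 0.375 L = 0.06075 g = 60.75 mg
folic acid: 1.62 mg/L × 0.375 L = 0.61 mg
Tris base: 1.4 g/L × 0.375 L = 0.525 g = 525.00 mg
dipotassium phosphate: 4.29 g/L × 0.375 L = 1.61 g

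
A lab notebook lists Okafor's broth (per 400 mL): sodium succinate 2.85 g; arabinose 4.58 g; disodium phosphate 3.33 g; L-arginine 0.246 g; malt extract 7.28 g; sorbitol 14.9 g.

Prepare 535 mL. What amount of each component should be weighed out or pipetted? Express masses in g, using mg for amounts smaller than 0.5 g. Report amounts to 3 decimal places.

Ratio of target to recipe volume: 535 / 400 = 1.3375.
sodium succinate: 2.85 g × (535 mL / 400 mL) = 3.812 g
arabinose: 4.58 g × (535 mL / 400 mL) = 6.126 g
disodium phosphate: 3.33 g × (535 mL / 400 mL) = 4.454 g
L-arginine: 0.246 g × (535 mL / 400 mL) = 0.329025 g = 329.025 mg
malt extract: 7.28 g × (535 mL / 400 mL) = 9.737 g
sorbitol: 14.9 g × (535 mL / 400 mL) = 19.929 g

sodium succinate 3.812 g; arabinose 6.126 g; disodium phosphate 4.454 g; L-arginine 329.025 mg; malt extract 9.737 g; sorbitol 19.929 g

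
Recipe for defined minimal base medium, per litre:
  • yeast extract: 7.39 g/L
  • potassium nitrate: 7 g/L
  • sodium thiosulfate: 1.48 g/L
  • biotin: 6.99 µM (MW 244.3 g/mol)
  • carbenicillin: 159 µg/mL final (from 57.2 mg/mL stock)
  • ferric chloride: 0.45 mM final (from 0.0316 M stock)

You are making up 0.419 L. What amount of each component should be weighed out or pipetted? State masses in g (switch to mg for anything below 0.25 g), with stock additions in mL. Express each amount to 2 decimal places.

yeast extract 3.10 g; potassium nitrate 2.93 g; sodium thiosulfate 0.62 g; biotin 0.72 mg; carbenicillin 1.16 mL; ferric chloride 5.97 mL

Working volume: 0.419 L.
yeast extract: 7.39 g/L × 0.419 L = 3.10 g
potassium nitrate: 7 g/L × 0.419 L = 2.93 g
sodium thiosulfate: 1.48 g/L × 0.419 L = 0.62 g
biotin: 6.99 µmol/L × 244.3 g/mol × 0.419 L ÷ 1000 = 0.72 mg
carbenicillin: V = C2·V2/C1 = 159 µg/mL × 419 mL ÷ 57200 µg/mL = 1.16 mL
ferric chloride: dilute stock: 0.45 mM × 419 mL ÷ 31.6 mM = 5.97 mL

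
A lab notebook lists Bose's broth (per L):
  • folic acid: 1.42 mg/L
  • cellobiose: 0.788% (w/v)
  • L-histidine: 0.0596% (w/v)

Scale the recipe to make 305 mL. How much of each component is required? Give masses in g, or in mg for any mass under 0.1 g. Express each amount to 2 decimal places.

Scale factor relative to 1 L: 0.305.
folic acid: 1.42 mg/L × 0.305 L = 0.43 mg
cellobiose: 0.788 g per 100 mL × 305 mL ÷ 100 = 2.40 g
L-histidine: 0.0596 g per 100 mL × 305 mL ÷ 100 = 0.18 g

folic acid 0.43 mg; cellobiose 2.40 g; L-histidine 0.18 g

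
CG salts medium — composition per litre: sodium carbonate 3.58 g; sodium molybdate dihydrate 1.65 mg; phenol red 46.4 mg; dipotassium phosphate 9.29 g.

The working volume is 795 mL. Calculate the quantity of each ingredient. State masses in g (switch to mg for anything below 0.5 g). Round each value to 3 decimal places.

Scale factor = 795 mL / 1000 mL = 0.795.
sodium carbonate: 3.58 g × (795 mL / 1000 mL) = 2.846 g
sodium molybdate dihydrate: 1.65 mg × (795 mL / 1000 mL) = 1.312 mg
phenol red: 46.4 mg × (795 mL / 1000 mL) = 36.888 mg
dipotassium phosphate: 9.29 g × (795 mL / 1000 mL) = 7.386 g

sodium carbonate 2.846 g; sodium molybdate dihydrate 1.312 mg; phenol red 36.888 mg; dipotassium phosphate 7.386 g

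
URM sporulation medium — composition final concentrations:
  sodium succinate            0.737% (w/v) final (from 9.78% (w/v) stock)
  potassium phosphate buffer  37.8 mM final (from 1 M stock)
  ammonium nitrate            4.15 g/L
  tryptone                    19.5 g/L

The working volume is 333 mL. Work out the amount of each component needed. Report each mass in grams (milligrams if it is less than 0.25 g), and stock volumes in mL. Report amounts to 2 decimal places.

Working volume: 333 mL = 0.333 L.
sodium succinate: dilute stock: 0.737% ÷ 9.78% × 333 mL = 25.09 mL
potassium phosphate buffer: dilute stock: 37.8 mM × 333 mL ÷ 1000 mM = 12.59 mL
ammonium nitrate: 4.15 g/L × 0.333 L = 1.38 g
tryptone: 19.5 g/L × 0.333 L = 6.49 g

sodium succinate 25.09 mL; potassium phosphate buffer 12.59 mL; ammonium nitrate 1.38 g; tryptone 6.49 g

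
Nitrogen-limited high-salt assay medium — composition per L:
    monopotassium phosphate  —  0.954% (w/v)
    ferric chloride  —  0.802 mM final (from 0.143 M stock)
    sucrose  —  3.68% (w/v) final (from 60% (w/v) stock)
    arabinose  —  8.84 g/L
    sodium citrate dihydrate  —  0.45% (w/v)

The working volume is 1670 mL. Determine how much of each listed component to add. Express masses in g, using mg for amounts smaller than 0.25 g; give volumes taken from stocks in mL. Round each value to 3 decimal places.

monopotassium phosphate 15.932 g; ferric chloride 9.366 mL; sucrose 102.427 mL; arabinose 14.763 g; sodium citrate dihydrate 7.515 g

Target volume = 1670 mL = 1.67 L.
monopotassium phosphate: 0.954 g per 100 mL × 1670 mL ÷ 100 = 15.932 g
ferric chloride: C1V1 = C2V2 → 0.802 mM × 1670 mL ÷ 143 mM = 9.366 mL
sucrose: C1V1 = C2V2 → 3.68% ÷ 60% × 1670 mL = 102.427 mL
arabinose: 8.84 g/L × 1.67 L = 14.763 g
sodium citrate dihydrate: 0.45 g per 100 mL × 1670 mL ÷ 100 = 7.515 g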